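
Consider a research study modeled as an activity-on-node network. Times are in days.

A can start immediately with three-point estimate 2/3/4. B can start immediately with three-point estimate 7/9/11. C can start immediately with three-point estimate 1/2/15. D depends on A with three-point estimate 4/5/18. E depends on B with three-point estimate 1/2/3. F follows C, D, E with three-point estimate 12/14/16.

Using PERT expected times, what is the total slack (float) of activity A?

te_A = (2 + 4·3 + 4)/6 = 18/6 = 3
te_B = (7 + 4·9 + 11)/6 = 54/6 = 9
te_C = (1 + 4·2 + 15)/6 = 24/6 = 4
te_D = (4 + 4·5 + 18)/6 = 42/6 = 7
te_E = (1 + 4·2 + 3)/6 = 12/6 = 2
te_F = (12 + 4·14 + 16)/6 = 84/6 = 14

Forward pass:
ES_A = 0; EF_A = 3
ES_B = 0; EF_B = 9
ES_C = 0; EF_C = 4
ES_D = 3; EF_D = 3+7 = 10
ES_E = 9; EF_E = 9+2 = 11
ES_F = max(EF_C=4, EF_D=10, EF_E=11) = 11; EF_F = 11+14 = 25
Expected project duration μ = 25 days. Critical path: B → E → F.

Backward pass:
LF_F = 25; LS_F = 25−14 = 11
LF_E = LS_F = 11; LS_E = 11−2 = 9
LF_D = LS_F = 11; LS_D = 11−7 = 4
LF_C = LS_F = 11; LS_C = 11−4 = 7
LF_B = LS_E = 9; LS_B = 9−9 = 0
LF_A = LS_D = 4; LS_A = 4−3 = 1
Slack_A = LS_A − ES_A = 1 − 0 = 1

1 days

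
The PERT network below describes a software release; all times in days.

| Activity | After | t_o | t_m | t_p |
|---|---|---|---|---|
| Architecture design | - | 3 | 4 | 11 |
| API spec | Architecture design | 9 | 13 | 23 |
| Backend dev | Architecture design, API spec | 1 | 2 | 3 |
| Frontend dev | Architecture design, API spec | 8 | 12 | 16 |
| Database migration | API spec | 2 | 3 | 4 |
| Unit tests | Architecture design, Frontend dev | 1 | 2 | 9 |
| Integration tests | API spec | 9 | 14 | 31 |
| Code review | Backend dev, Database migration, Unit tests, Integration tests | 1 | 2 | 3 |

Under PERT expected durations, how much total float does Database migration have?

13 days

te_Architecture design = (3 + 4·4 + 11)/6 = 30/6 = 5
te_API spec = (9 + 4·13 + 23)/6 = 84/6 = 14
te_Backend dev = (1 + 4·2 + 3)/6 = 12/6 = 2
te_Frontend dev = (8 + 4·12 + 16)/6 = 72/6 = 12
te_Database migration = (2 + 4·3 + 4)/6 = 18/6 = 3
te_Unit tests = (1 + 4·2 + 9)/6 = 18/6 = 3
te_Integration tests = (9 + 4·14 + 31)/6 = 96/6 = 16
te_Code review = (1 + 4·2 + 3)/6 = 12/6 = 2

Forward pass:
ES_Architecture design = 0; EF_Architecture design = 5
ES_API spec = 5; EF_API spec = 5+14 = 19
ES_Backend dev = max(EF_Architecture design=5, EF_API spec=19) = 19; EF_Backend dev = 19+2 = 21
ES_Frontend dev = max(EF_Architecture design=5, EF_API spec=19) = 19; EF_Frontend dev = 19+12 = 31
ES_Database migration = 19; EF_Database migration = 19+3 = 22
ES_Unit tests = max(EF_Architecture design=5, EF_Frontend dev=31) = 31; EF_Unit tests = 31+3 = 34
ES_Integration tests = 19; EF_Integration tests = 19+16 = 35
ES_Code review = max(EF_Backend dev=21, EF_Database migration=22, EF_Unit tests=34, EF_Integration tests=35) = 35; EF_Code review = 35+2 = 37
Expected project duration μ = 37 days. Critical path: Architecture design → API spec → Integration tests → Code review.

Backward pass:
LF_Code review = 37; LS_Code review = 37−2 = 35
LF_Integration tests = LS_Code review = 35; LS_Integration tests = 35−16 = 19
LF_Unit tests = LS_Code review = 35; LS_Unit tests = 35−3 = 32
LF_Database migration = LS_Code review = 35; LS_Database migration = 35−3 = 32
LF_Frontend dev = LS_Unit tests = 32; LS_Frontend dev = 32−12 = 20
LF_Backend dev = LS_Code review = 35; LS_Backend dev = 35−2 = 33
LF_API spec = min(LS_Backend dev=33, LS_Frontend dev=20, LS_Database migration=32, LS_Integration tests=19) = 19; LS_API spec = 19−14 = 5
LF_Architecture design = min(LS_API spec=5, LS_Backend dev=33, LS_Frontend dev=20, LS_Unit tests=32) = 5; LS_Architecture design = 5−5 = 0
Slack_Database migration = LS_Database migration − ES_Database migration = 32 − 19 = 13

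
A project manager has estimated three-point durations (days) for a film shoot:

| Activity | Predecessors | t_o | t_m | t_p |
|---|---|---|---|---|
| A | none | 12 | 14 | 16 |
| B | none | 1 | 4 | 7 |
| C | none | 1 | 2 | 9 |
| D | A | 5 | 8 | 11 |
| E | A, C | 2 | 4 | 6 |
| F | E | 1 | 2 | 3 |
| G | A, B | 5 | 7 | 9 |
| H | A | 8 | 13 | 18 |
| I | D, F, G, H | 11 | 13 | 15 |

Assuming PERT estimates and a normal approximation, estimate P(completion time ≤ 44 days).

te_A = (12 + 4·14 + 16)/6 = 84/6 = 14; σ²_A = ((16−12)/6)² = 0.444
te_B = (1 + 4·4 + 7)/6 = 24/6 = 4; σ²_B = ((7−1)/6)² = 1.000
te_C = (1 + 4·2 + 9)/6 = 18/6 = 3; σ²_C = ((9−1)/6)² = 1.778
te_D = (5 + 4·8 + 11)/6 = 48/6 = 8; σ²_D = ((11−5)/6)² = 1.000
te_E = (2 + 4·4 + 6)/6 = 24/6 = 4; σ²_E = ((6−2)/6)² = 0.444
te_F = (1 + 4·2 + 3)/6 = 12/6 = 2; σ²_F = ((3−1)/6)² = 0.111
te_G = (5 + 4·7 + 9)/6 = 42/6 = 7; σ²_G = ((9−5)/6)² = 0.444
te_H = (8 + 4·13 + 18)/6 = 78/6 = 13; σ²_H = ((18−8)/6)² = 2.778
te_I = (11 + 4·13 + 15)/6 = 78/6 = 13; σ²_I = ((15−11)/6)² = 0.444

Forward pass:
ES_A = 0; EF_A = 14
ES_B = 0; EF_B = 4
ES_C = 0; EF_C = 3
ES_D = 14; EF_D = 14+8 = 22
ES_E = max(EF_A=14, EF_C=3) = 14; EF_E = 14+4 = 18
ES_F = 18; EF_F = 18+2 = 20
ES_G = max(EF_A=14, EF_B=4) = 14; EF_G = 14+7 = 21
ES_H = 14; EF_H = 14+13 = 27
ES_I = max(EF_D=22, EF_F=20, EF_G=21, EF_H=27) = 27; EF_I = 27+13 = 40
Expected project duration μ = 40 days. Critical path: A → H → I.

Variance along critical path = 0.444 + 2.778 + 0.444 = 3.667; σ = √3.667 = 1.915 days.
Z = (44 − 40) / 1.915 = 2.089
P(T ≤ 44) = Φ(2.089) ≈ 0.982

0.982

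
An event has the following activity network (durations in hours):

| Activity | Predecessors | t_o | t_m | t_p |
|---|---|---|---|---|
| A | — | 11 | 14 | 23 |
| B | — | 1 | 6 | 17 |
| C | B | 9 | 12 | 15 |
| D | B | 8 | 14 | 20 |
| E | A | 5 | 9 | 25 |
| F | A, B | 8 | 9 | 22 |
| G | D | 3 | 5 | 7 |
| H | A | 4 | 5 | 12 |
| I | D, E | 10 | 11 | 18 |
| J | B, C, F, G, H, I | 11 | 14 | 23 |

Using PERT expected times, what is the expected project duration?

53 hours

te_A = (11 + 4·14 + 23)/6 = 90/6 = 15
te_B = (1 + 4·6 + 17)/6 = 42/6 = 7
te_C = (9 + 4·12 + 15)/6 = 72/6 = 12
te_D = (8 + 4·14 + 20)/6 = 84/6 = 14
te_E = (5 + 4·9 + 25)/6 = 66/6 = 11
te_F = (8 + 4·9 + 22)/6 = 66/6 = 11
te_G = (3 + 4·5 + 7)/6 = 30/6 = 5
te_H = (4 + 4·5 + 12)/6 = 36/6 = 6
te_I = (10 + 4·11 + 18)/6 = 72/6 = 12
te_J = (11 + 4·14 + 23)/6 = 90/6 = 15

Forward pass:
ES_A = 0; EF_A = 15
ES_B = 0; EF_B = 7
ES_C = 7; EF_C = 7+12 = 19
ES_D = 7; EF_D = 7+14 = 21
ES_E = 15; EF_E = 15+11 = 26
ES_F = max(EF_A=15, EF_B=7) = 15; EF_F = 15+11 = 26
ES_G = 21; EF_G = 21+5 = 26
ES_H = 15; EF_H = 15+6 = 21
ES_I = max(EF_D=21, EF_E=26) = 26; EF_I = 26+12 = 38
ES_J = max(EF_B=7, EF_C=19, EF_F=26, EF_G=26, EF_H=21, EF_I=38) = 38; EF_J = 38+15 = 53
Expected project duration μ = 53 hours. Critical path: A → E → I → J.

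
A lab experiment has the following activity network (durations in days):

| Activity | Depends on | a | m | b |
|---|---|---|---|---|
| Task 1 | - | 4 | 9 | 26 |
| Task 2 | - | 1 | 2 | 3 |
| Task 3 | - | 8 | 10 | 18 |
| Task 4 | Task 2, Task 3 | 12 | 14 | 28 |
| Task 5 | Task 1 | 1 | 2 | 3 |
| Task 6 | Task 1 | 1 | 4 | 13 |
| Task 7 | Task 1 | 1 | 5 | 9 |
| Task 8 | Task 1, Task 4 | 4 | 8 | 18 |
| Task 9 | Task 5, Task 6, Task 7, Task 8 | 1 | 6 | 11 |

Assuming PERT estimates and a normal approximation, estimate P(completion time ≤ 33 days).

te_Task 1 = (4 + 4·9 + 26)/6 = 66/6 = 11; σ²_Task 1 = ((26−4)/6)² = 13.444
te_Task 2 = (1 + 4·2 + 3)/6 = 12/6 = 2; σ²_Task 2 = ((3−1)/6)² = 0.111
te_Task 3 = (8 + 4·10 + 18)/6 = 66/6 = 11; σ²_Task 3 = ((18−8)/6)² = 2.778
te_Task 4 = (12 + 4·14 + 28)/6 = 96/6 = 16; σ²_Task 4 = ((28−12)/6)² = 7.111
te_Task 5 = (1 + 4·2 + 3)/6 = 12/6 = 2; σ²_Task 5 = ((3−1)/6)² = 0.111
te_Task 6 = (1 + 4·4 + 13)/6 = 30/6 = 5; σ²_Task 6 = ((13−1)/6)² = 4.000
te_Task 7 = (1 + 4·5 + 9)/6 = 30/6 = 5; σ²_Task 7 = ((9−1)/6)² = 1.778
te_Task 8 = (4 + 4·8 + 18)/6 = 54/6 = 9; σ²_Task 8 = ((18−4)/6)² = 5.444
te_Task 9 = (1 + 4·6 + 11)/6 = 36/6 = 6; σ²_Task 9 = ((11−1)/6)² = 2.778

Forward pass:
ES_Task 1 = 0; EF_Task 1 = 11
ES_Task 2 = 0; EF_Task 2 = 2
ES_Task 3 = 0; EF_Task 3 = 11
ES_Task 4 = max(EF_Task 2=2, EF_Task 3=11) = 11; EF_Task 4 = 11+16 = 27
ES_Task 5 = 11; EF_Task 5 = 11+2 = 13
ES_Task 6 = 11; EF_Task 6 = 11+5 = 16
ES_Task 7 = 11; EF_Task 7 = 11+5 = 16
ES_Task 8 = max(EF_Task 1=11, EF_Task 4=27) = 27; EF_Task 8 = 27+9 = 36
ES_Task 9 = max(EF_Task 5=13, EF_Task 6=16, EF_Task 7=16, EF_Task 8=36) = 36; EF_Task 9 = 36+6 = 42
Expected project duration μ = 42 days. Critical path: Task 3 → Task 4 → Task 8 → Task 9.

Variance along critical path = 2.778 + 7.111 + 5.444 + 2.778 = 18.111; σ = √18.111 = 4.256 days.
Z = (33 − 42) / 4.256 = -2.115
P(T ≤ 33) = Φ(-2.115) ≈ 0.017

0.017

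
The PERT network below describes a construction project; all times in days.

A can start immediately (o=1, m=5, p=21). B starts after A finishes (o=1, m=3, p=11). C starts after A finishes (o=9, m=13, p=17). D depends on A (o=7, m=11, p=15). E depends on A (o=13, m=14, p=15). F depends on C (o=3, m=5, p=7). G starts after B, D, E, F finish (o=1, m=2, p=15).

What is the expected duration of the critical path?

29 days

te_A = (1 + 4·5 + 21)/6 = 42/6 = 7
te_B = (1 + 4·3 + 11)/6 = 24/6 = 4
te_C = (9 + 4·13 + 17)/6 = 78/6 = 13
te_D = (7 + 4·11 + 15)/6 = 66/6 = 11
te_E = (13 + 4·14 + 15)/6 = 84/6 = 14
te_F = (3 + 4·5 + 7)/6 = 30/6 = 5
te_G = (1 + 4·2 + 15)/6 = 24/6 = 4

Forward pass:
ES_A = 0; EF_A = 7
ES_B = 7; EF_B = 7+4 = 11
ES_C = 7; EF_C = 7+13 = 20
ES_D = 7; EF_D = 7+11 = 18
ES_E = 7; EF_E = 7+14 = 21
ES_F = 20; EF_F = 20+5 = 25
ES_G = max(EF_B=11, EF_D=18, EF_E=21, EF_F=25) = 25; EF_G = 25+4 = 29
Expected project duration μ = 29 days. Critical path: A → C → F → G.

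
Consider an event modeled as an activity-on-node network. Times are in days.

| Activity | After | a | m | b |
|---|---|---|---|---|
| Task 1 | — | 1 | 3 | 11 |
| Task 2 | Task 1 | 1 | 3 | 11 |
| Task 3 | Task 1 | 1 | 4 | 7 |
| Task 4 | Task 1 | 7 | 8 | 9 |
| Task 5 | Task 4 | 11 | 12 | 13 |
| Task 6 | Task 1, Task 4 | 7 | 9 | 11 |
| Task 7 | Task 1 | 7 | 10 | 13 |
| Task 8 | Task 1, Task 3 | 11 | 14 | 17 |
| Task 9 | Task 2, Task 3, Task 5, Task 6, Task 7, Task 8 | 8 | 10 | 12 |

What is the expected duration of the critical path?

34 days

te_Task 1 = (1 + 4·3 + 11)/6 = 24/6 = 4
te_Task 2 = (1 + 4·3 + 11)/6 = 24/6 = 4
te_Task 3 = (1 + 4·4 + 7)/6 = 24/6 = 4
te_Task 4 = (7 + 4·8 + 9)/6 = 48/6 = 8
te_Task 5 = (11 + 4·12 + 13)/6 = 72/6 = 12
te_Task 6 = (7 + 4·9 + 11)/6 = 54/6 = 9
te_Task 7 = (7 + 4·10 + 13)/6 = 60/6 = 10
te_Task 8 = (11 + 4·14 + 17)/6 = 84/6 = 14
te_Task 9 = (8 + 4·10 + 12)/6 = 60/6 = 10

Forward pass:
ES_Task 1 = 0; EF_Task 1 = 4
ES_Task 2 = 4; EF_Task 2 = 4+4 = 8
ES_Task 3 = 4; EF_Task 3 = 4+4 = 8
ES_Task 4 = 4; EF_Task 4 = 4+8 = 12
ES_Task 5 = 12; EF_Task 5 = 12+12 = 24
ES_Task 6 = max(EF_Task 1=4, EF_Task 4=12) = 12; EF_Task 6 = 12+9 = 21
ES_Task 7 = 4; EF_Task 7 = 4+10 = 14
ES_Task 8 = max(EF_Task 1=4, EF_Task 3=8) = 8; EF_Task 8 = 8+14 = 22
ES_Task 9 = max(EF_Task 2=8, EF_Task 3=8, EF_Task 5=24, EF_Task 6=21, EF_Task 7=14, EF_Task 8=22) = 24; EF_Task 9 = 24+10 = 34
Expected project duration μ = 34 days. Critical path: Task 1 → Task 4 → Task 5 → Task 9.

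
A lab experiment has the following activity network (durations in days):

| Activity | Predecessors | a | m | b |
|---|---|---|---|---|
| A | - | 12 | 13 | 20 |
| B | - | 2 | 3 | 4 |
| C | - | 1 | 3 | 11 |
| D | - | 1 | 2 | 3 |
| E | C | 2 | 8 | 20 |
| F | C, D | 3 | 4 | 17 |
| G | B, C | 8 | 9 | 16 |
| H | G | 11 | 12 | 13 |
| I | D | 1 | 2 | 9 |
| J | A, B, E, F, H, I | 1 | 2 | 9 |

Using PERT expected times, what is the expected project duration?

te_A = (12 + 4·13 + 20)/6 = 84/6 = 14
te_B = (2 + 4·3 + 4)/6 = 18/6 = 3
te_C = (1 + 4·3 + 11)/6 = 24/6 = 4
te_D = (1 + 4·2 + 3)/6 = 12/6 = 2
te_E = (2 + 4·8 + 20)/6 = 54/6 = 9
te_F = (3 + 4·4 + 17)/6 = 36/6 = 6
te_G = (8 + 4·9 + 16)/6 = 60/6 = 10
te_H = (11 + 4·12 + 13)/6 = 72/6 = 12
te_I = (1 + 4·2 + 9)/6 = 18/6 = 3
te_J = (1 + 4·2 + 9)/6 = 18/6 = 3

Forward pass:
ES_A = 0; EF_A = 14
ES_B = 0; EF_B = 3
ES_C = 0; EF_C = 4
ES_D = 0; EF_D = 2
ES_E = 4; EF_E = 4+9 = 13
ES_F = max(EF_C=4, EF_D=2) = 4; EF_F = 4+6 = 10
ES_G = max(EF_B=3, EF_C=4) = 4; EF_G = 4+10 = 14
ES_H = 14; EF_H = 14+12 = 26
ES_I = 2; EF_I = 2+3 = 5
ES_J = max(EF_A=14, EF_B=3, EF_E=13, EF_F=10, EF_H=26, EF_I=5) = 26; EF_J = 26+3 = 29
Expected project duration μ = 29 days. Critical path: C → G → H → J.

29 days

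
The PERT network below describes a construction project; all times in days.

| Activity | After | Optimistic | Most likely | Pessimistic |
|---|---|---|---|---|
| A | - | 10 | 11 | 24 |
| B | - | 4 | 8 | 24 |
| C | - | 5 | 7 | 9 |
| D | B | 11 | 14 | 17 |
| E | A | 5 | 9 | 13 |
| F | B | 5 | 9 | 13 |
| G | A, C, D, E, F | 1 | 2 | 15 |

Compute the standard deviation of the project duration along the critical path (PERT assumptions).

te_A = (10 + 4·11 + 24)/6 = 78/6 = 13; σ²_A = ((24−10)/6)² = 5.444
te_B = (4 + 4·8 + 24)/6 = 60/6 = 10; σ²_B = ((24−4)/6)² = 11.111
te_C = (5 + 4·7 + 9)/6 = 42/6 = 7; σ²_C = ((9−5)/6)² = 0.444
te_D = (11 + 4·14 + 17)/6 = 84/6 = 14; σ²_D = ((17−11)/6)² = 1.000
te_E = (5 + 4·9 + 13)/6 = 54/6 = 9; σ²_E = ((13−5)/6)² = 1.778
te_F = (5 + 4·9 + 13)/6 = 54/6 = 9; σ²_F = ((13−5)/6)² = 1.778
te_G = (1 + 4·2 + 15)/6 = 24/6 = 4; σ²_G = ((15−1)/6)² = 5.444

Forward pass:
ES_A = 0; EF_A = 13
ES_B = 0; EF_B = 10
ES_C = 0; EF_C = 7
ES_D = 10; EF_D = 10+14 = 24
ES_E = 13; EF_E = 13+9 = 22
ES_F = 10; EF_F = 10+9 = 19
ES_G = max(EF_A=13, EF_C=7, EF_D=24, EF_E=22, EF_F=19) = 24; EF_G = 24+4 = 28
Expected project duration μ = 28 days. Critical path: B → D → G.

Variance along critical path = 11.111 + 1.000 + 5.444 = 17.556
σ = √17.556 = 4.190 days

4.19 days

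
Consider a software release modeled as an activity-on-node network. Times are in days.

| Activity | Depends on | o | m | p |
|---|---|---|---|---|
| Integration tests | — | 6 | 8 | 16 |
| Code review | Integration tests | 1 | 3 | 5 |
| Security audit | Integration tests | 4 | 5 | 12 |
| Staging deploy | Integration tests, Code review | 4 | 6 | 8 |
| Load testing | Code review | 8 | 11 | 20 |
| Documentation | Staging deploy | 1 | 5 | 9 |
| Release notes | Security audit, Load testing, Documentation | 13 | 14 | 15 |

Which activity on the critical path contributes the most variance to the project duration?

te_Integration tests = (6 + 4·8 + 16)/6 = 54/6 = 9; σ²_Integration tests = ((16−6)/6)² = 2.778
te_Code review = (1 + 4·3 + 5)/6 = 18/6 = 3; σ²_Code review = ((5−1)/6)² = 0.444
te_Security audit = (4 + 4·5 + 12)/6 = 36/6 = 6; σ²_Security audit = ((12−4)/6)² = 1.778
te_Staging deploy = (4 + 4·6 + 8)/6 = 36/6 = 6; σ²_Staging deploy = ((8−4)/6)² = 0.444
te_Load testing = (8 + 4·11 + 20)/6 = 72/6 = 12; σ²_Load testing = ((20−8)/6)² = 4.000
te_Documentation = (1 + 4·5 + 9)/6 = 30/6 = 5; σ²_Documentation = ((9−1)/6)² = 1.778
te_Release notes = (13 + 4·14 + 15)/6 = 84/6 = 14; σ²_Release notes = ((15−13)/6)² = 0.111

Forward pass:
ES_Integration tests = 0; EF_Integration tests = 9
ES_Code review = 9; EF_Code review = 9+3 = 12
ES_Security audit = 9; EF_Security audit = 9+6 = 15
ES_Staging deploy = max(EF_Integration tests=9, EF_Code review=12) = 12; EF_Staging deploy = 12+6 = 18
ES_Load testing = 12; EF_Load testing = 12+12 = 24
ES_Documentation = 18; EF_Documentation = 18+5 = 23
ES_Release notes = max(EF_Security audit=15, EF_Load testing=24, EF_Documentation=23) = 24; EF_Release notes = 24+14 = 38
Expected project duration μ = 38 days. Critical path: Integration tests → Code review → Load testing → Release notes.

Variances on critical path: σ²_Integration tests=2.778, σ²_Code review=0.444, σ²_Load testing=4.000, σ²_Release notes=0.111.
Largest is σ²_Load testing = 4.000.

Load testing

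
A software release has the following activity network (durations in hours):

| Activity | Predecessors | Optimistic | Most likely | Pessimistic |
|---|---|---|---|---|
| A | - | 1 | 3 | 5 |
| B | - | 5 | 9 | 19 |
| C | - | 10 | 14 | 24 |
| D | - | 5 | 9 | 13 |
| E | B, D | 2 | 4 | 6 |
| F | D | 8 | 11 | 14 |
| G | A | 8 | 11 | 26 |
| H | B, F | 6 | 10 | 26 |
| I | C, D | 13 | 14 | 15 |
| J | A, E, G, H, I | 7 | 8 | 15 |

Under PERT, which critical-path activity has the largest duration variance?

te_A = (1 + 4·3 + 5)/6 = 18/6 = 3; σ²_A = ((5−1)/6)² = 0.444
te_B = (5 + 4·9 + 19)/6 = 60/6 = 10; σ²_B = ((19−5)/6)² = 5.444
te_C = (10 + 4·14 + 24)/6 = 90/6 = 15; σ²_C = ((24−10)/6)² = 5.444
te_D = (5 + 4·9 + 13)/6 = 54/6 = 9; σ²_D = ((13−5)/6)² = 1.778
te_E = (2 + 4·4 + 6)/6 = 24/6 = 4; σ²_E = ((6−2)/6)² = 0.444
te_F = (8 + 4·11 + 14)/6 = 66/6 = 11; σ²_F = ((14−8)/6)² = 1.000
te_G = (8 + 4·11 + 26)/6 = 78/6 = 13; σ²_G = ((26−8)/6)² = 9.000
te_H = (6 + 4·10 + 26)/6 = 72/6 = 12; σ²_H = ((26−6)/6)² = 11.111
te_I = (13 + 4·14 + 15)/6 = 84/6 = 14; σ²_I = ((15−13)/6)² = 0.111
te_J = (7 + 4·8 + 15)/6 = 54/6 = 9; σ²_J = ((15−7)/6)² = 1.778

Forward pass:
ES_A = 0; EF_A = 3
ES_B = 0; EF_B = 10
ES_C = 0; EF_C = 15
ES_D = 0; EF_D = 9
ES_E = max(EF_B=10, EF_D=9) = 10; EF_E = 10+4 = 14
ES_F = 9; EF_F = 9+11 = 20
ES_G = 3; EF_G = 3+13 = 16
ES_H = max(EF_B=10, EF_F=20) = 20; EF_H = 20+12 = 32
ES_I = max(EF_C=15, EF_D=9) = 15; EF_I = 15+14 = 29
ES_J = max(EF_A=3, EF_E=14, EF_G=16, EF_H=32, EF_I=29) = 32; EF_J = 32+9 = 41
Expected project duration μ = 41 hours. Critical path: D → F → H → J.

Variances on critical path: σ²_D=1.778, σ²_F=1.000, σ²_H=11.111, σ²_J=1.778.
Largest is σ²_H = 11.111.

H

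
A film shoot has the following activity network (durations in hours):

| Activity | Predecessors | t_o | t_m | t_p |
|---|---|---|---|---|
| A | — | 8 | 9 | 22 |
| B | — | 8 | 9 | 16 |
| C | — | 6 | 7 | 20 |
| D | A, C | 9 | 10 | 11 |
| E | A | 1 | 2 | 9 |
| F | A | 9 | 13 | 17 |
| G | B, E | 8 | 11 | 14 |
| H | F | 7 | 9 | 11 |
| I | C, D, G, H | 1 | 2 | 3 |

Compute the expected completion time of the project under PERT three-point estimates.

te_A = (8 + 4·9 + 22)/6 = 66/6 = 11
te_B = (8 + 4·9 + 16)/6 = 60/6 = 10
te_C = (6 + 4·7 + 20)/6 = 54/6 = 9
te_D = (9 + 4·10 + 11)/6 = 60/6 = 10
te_E = (1 + 4·2 + 9)/6 = 18/6 = 3
te_F = (9 + 4·13 + 17)/6 = 78/6 = 13
te_G = (8 + 4·11 + 14)/6 = 66/6 = 11
te_H = (7 + 4·9 + 11)/6 = 54/6 = 9
te_I = (1 + 4·2 + 3)/6 = 12/6 = 2

Forward pass:
ES_A = 0; EF_A = 11
ES_B = 0; EF_B = 10
ES_C = 0; EF_C = 9
ES_D = max(EF_A=11, EF_C=9) = 11; EF_D = 11+10 = 21
ES_E = 11; EF_E = 11+3 = 14
ES_F = 11; EF_F = 11+13 = 24
ES_G = max(EF_B=10, EF_E=14) = 14; EF_G = 14+11 = 25
ES_H = 24; EF_H = 24+9 = 33
ES_I = max(EF_C=9, EF_D=21, EF_G=25, EF_H=33) = 33; EF_I = 33+2 = 35
Expected project duration μ = 35 hours. Critical path: A → F → H → I.

35 hours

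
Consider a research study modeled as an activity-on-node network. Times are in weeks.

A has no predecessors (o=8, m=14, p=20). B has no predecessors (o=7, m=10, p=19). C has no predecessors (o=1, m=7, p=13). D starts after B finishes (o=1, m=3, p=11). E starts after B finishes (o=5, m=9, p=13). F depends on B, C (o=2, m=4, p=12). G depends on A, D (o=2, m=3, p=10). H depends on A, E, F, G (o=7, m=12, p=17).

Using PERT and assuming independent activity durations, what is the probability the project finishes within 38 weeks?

0.980

te_A = (8 + 4·14 + 20)/6 = 84/6 = 14; σ²_A = ((20−8)/6)² = 4.000
te_B = (7 + 4·10 + 19)/6 = 66/6 = 11; σ²_B = ((19−7)/6)² = 4.000
te_C = (1 + 4·7 + 13)/6 = 42/6 = 7; σ²_C = ((13−1)/6)² = 4.000
te_D = (1 + 4·3 + 11)/6 = 24/6 = 4; σ²_D = ((11−1)/6)² = 2.778
te_E = (5 + 4·9 + 13)/6 = 54/6 = 9; σ²_E = ((13−5)/6)² = 1.778
te_F = (2 + 4·4 + 12)/6 = 30/6 = 5; σ²_F = ((12−2)/6)² = 2.778
te_G = (2 + 4·3 + 10)/6 = 24/6 = 4; σ²_G = ((10−2)/6)² = 1.778
te_H = (7 + 4·12 + 17)/6 = 72/6 = 12; σ²_H = ((17−7)/6)² = 2.778

Forward pass:
ES_A = 0; EF_A = 14
ES_B = 0; EF_B = 11
ES_C = 0; EF_C = 7
ES_D = 11; EF_D = 11+4 = 15
ES_E = 11; EF_E = 11+9 = 20
ES_F = max(EF_B=11, EF_C=7) = 11; EF_F = 11+5 = 16
ES_G = max(EF_A=14, EF_D=15) = 15; EF_G = 15+4 = 19
ES_H = max(EF_A=14, EF_E=20, EF_F=16, EF_G=19) = 20; EF_H = 20+12 = 32
Expected project duration μ = 32 weeks. Critical path: B → E → H.

Variance along critical path = 4.000 + 1.778 + 2.778 = 8.556; σ = √8.556 = 2.925 weeks.
Z = (38 − 32) / 2.925 = 2.051
P(T ≤ 38) = Φ(2.051) ≈ 0.980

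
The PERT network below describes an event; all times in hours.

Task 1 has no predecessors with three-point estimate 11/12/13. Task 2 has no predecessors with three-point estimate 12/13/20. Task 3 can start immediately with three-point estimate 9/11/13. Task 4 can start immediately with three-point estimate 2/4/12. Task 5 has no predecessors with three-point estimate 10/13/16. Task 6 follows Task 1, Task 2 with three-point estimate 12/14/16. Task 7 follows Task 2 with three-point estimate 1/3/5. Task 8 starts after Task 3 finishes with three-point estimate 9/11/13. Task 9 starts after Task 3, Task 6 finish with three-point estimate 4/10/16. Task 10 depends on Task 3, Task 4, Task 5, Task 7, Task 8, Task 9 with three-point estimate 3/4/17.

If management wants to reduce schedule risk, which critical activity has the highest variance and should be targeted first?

te_Task 1 = (11 + 4·12 + 13)/6 = 72/6 = 12; σ²_Task 1 = ((13−11)/6)² = 0.111
te_Task 2 = (12 + 4·13 + 20)/6 = 84/6 = 14; σ²_Task 2 = ((20−12)/6)² = 1.778
te_Task 3 = (9 + 4·11 + 13)/6 = 66/6 = 11; σ²_Task 3 = ((13−9)/6)² = 0.444
te_Task 4 = (2 + 4·4 + 12)/6 = 30/6 = 5; σ²_Task 4 = ((12−2)/6)² = 2.778
te_Task 5 = (10 + 4·13 + 16)/6 = 78/6 = 13; σ²_Task 5 = ((16−10)/6)² = 1.000
te_Task 6 = (12 + 4·14 + 16)/6 = 84/6 = 14; σ²_Task 6 = ((16−12)/6)² = 0.444
te_Task 7 = (1 + 4·3 + 5)/6 = 18/6 = 3; σ²_Task 7 = ((5−1)/6)² = 0.444
te_Task 8 = (9 + 4·11 + 13)/6 = 66/6 = 11; σ²_Task 8 = ((13−9)/6)² = 0.444
te_Task 9 = (4 + 4·10 + 16)/6 = 60/6 = 10; σ²_Task 9 = ((16−4)/6)² = 4.000
te_Task 10 = (3 + 4·4 + 17)/6 = 36/6 = 6; σ²_Task 10 = ((17−3)/6)² = 5.444

Forward pass:
ES_Task 1 = 0; EF_Task 1 = 12
ES_Task 2 = 0; EF_Task 2 = 14
ES_Task 3 = 0; EF_Task 3 = 11
ES_Task 4 = 0; EF_Task 4 = 5
ES_Task 5 = 0; EF_Task 5 = 13
ES_Task 6 = max(EF_Task 1=12, EF_Task 2=14) = 14; EF_Task 6 = 14+14 = 28
ES_Task 7 = 14; EF_Task 7 = 14+3 = 17
ES_Task 8 = 11; EF_Task 8 = 11+11 = 22
ES_Task 9 = max(EF_Task 3=11, EF_Task 6=28) = 28; EF_Task 9 = 28+10 = 38
ES_Task 10 = max(EF_Task 3=11, EF_Task 4=5, EF_Task 5=13, EF_Task 7=17, EF_Task 8=22, EF_Task 9=38) = 38; EF_Task 10 = 38+6 = 44
Expected project duration μ = 44 hours. Critical path: Task 2 → Task 6 → Task 9 → Task 10.

Variances on critical path: σ²_Task 2=1.778, σ²_Task 6=0.444, σ²_Task 9=4.000, σ²_Task 10=5.444.
Largest is σ²_Task 10 = 5.444.

Task 10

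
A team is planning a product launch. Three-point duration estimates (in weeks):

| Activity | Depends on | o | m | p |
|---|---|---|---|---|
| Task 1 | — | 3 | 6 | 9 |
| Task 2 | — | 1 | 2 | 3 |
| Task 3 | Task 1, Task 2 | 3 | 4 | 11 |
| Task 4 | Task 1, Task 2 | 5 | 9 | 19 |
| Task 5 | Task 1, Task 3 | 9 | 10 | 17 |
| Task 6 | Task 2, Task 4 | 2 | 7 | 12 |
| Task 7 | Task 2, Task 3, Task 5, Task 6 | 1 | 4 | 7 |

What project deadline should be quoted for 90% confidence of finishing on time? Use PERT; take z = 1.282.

31.1 weeks

te_Task 1 = (3 + 4·6 + 9)/6 = 36/6 = 6; σ²_Task 1 = ((9−3)/6)² = 1.000
te_Task 2 = (1 + 4·2 + 3)/6 = 12/6 = 2; σ²_Task 2 = ((3−1)/6)² = 0.111
te_Task 3 = (3 + 4·4 + 11)/6 = 30/6 = 5; σ²_Task 3 = ((11−3)/6)² = 1.778
te_Task 4 = (5 + 4·9 + 19)/6 = 60/6 = 10; σ²_Task 4 = ((19−5)/6)² = 5.444
te_Task 5 = (9 + 4·10 + 17)/6 = 66/6 = 11; σ²_Task 5 = ((17−9)/6)² = 1.778
te_Task 6 = (2 + 4·7 + 12)/6 = 42/6 = 7; σ²_Task 6 = ((12−2)/6)² = 2.778
te_Task 7 = (1 + 4·4 + 7)/6 = 24/6 = 4; σ²_Task 7 = ((7−1)/6)² = 1.000

Forward pass:
ES_Task 1 = 0; EF_Task 1 = 6
ES_Task 2 = 0; EF_Task 2 = 2
ES_Task 3 = max(EF_Task 1=6, EF_Task 2=2) = 6; EF_Task 3 = 6+5 = 11
ES_Task 4 = max(EF_Task 1=6, EF_Task 2=2) = 6; EF_Task 4 = 6+10 = 16
ES_Task 5 = max(EF_Task 1=6, EF_Task 3=11) = 11; EF_Task 5 = 11+11 = 22
ES_Task 6 = max(EF_Task 2=2, EF_Task 4=16) = 16; EF_Task 6 = 16+7 = 23
ES_Task 7 = max(EF_Task 2=2, EF_Task 3=11, EF_Task 5=22, EF_Task 6=23) = 23; EF_Task 7 = 23+4 = 27
Expected project duration μ = 27 weeks. Critical path: Task 1 → Task 4 → Task 6 → Task 7.

Variance along critical path = 1.000 + 5.444 + 2.778 + 1.000 = 10.222; σ = 3.197 weeks.
D = μ + z·σ = 27 + 1.282·3.197 = 31.1 weeks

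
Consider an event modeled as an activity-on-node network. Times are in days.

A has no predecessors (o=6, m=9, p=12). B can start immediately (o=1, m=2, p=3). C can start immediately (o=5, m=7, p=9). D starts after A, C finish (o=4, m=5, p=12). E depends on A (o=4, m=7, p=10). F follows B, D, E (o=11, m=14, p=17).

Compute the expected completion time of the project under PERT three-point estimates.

te_A = (6 + 4·9 + 12)/6 = 54/6 = 9
te_B = (1 + 4·2 + 3)/6 = 12/6 = 2
te_C = (5 + 4·7 + 9)/6 = 42/6 = 7
te_D = (4 + 4·5 + 12)/6 = 36/6 = 6
te_E = (4 + 4·7 + 10)/6 = 42/6 = 7
te_F = (11 + 4·14 + 17)/6 = 84/6 = 14

Forward pass:
ES_A = 0; EF_A = 9
ES_B = 0; EF_B = 2
ES_C = 0; EF_C = 7
ES_D = max(EF_A=9, EF_C=7) = 9; EF_D = 9+6 = 15
ES_E = 9; EF_E = 9+7 = 16
ES_F = max(EF_B=2, EF_D=15, EF_E=16) = 16; EF_F = 16+14 = 30
Expected project duration μ = 30 days. Critical path: A → E → F.

30 days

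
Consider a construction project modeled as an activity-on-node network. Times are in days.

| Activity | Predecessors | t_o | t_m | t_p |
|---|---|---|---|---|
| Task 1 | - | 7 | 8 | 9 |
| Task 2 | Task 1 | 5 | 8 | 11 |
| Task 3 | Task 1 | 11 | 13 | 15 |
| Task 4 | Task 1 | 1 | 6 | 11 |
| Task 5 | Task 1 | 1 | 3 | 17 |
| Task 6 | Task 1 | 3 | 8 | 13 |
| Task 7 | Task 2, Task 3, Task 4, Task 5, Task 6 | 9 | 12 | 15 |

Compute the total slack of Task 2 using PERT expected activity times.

5 days

te_Task 1 = (7 + 4·8 + 9)/6 = 48/6 = 8
te_Task 2 = (5 + 4·8 + 11)/6 = 48/6 = 8
te_Task 3 = (11 + 4·13 + 15)/6 = 78/6 = 13
te_Task 4 = (1 + 4·6 + 11)/6 = 36/6 = 6
te_Task 5 = (1 + 4·3 + 17)/6 = 30/6 = 5
te_Task 6 = (3 + 4·8 + 13)/6 = 48/6 = 8
te_Task 7 = (9 + 4·12 + 15)/6 = 72/6 = 12

Forward pass:
ES_Task 1 = 0; EF_Task 1 = 8
ES_Task 2 = 8; EF_Task 2 = 8+8 = 16
ES_Task 3 = 8; EF_Task 3 = 8+13 = 21
ES_Task 4 = 8; EF_Task 4 = 8+6 = 14
ES_Task 5 = 8; EF_Task 5 = 8+5 = 13
ES_Task 6 = 8; EF_Task 6 = 8+8 = 16
ES_Task 7 = max(EF_Task 2=16, EF_Task 3=21, EF_Task 4=14, EF_Task 5=13, EF_Task 6=16) = 21; EF_Task 7 = 21+12 = 33
Expected project duration μ = 33 days. Critical path: Task 1 → Task 3 → Task 7.

Backward pass:
LF_Task 7 = 33; LS_Task 7 = 33−12 = 21
LF_Task 6 = LS_Task 7 = 21; LS_Task 6 = 21−8 = 13
LF_Task 5 = LS_Task 7 = 21; LS_Task 5 = 21−5 = 16
LF_Task 4 = LS_Task 7 = 21; LS_Task 4 = 21−6 = 15
LF_Task 3 = LS_Task 7 = 21; LS_Task 3 = 21−13 = 8
LF_Task 2 = LS_Task 7 = 21; LS_Task 2 = 21−8 = 13
LF_Task 1 = min(LS_Task 2=13, LS_Task 3=8, LS_Task 4=15, LS_Task 5=16, LS_Task 6=13) = 8; LS_Task 1 = 8−8 = 0
Slack_Task 2 = LS_Task 2 − ES_Task 2 = 13 − 8 = 5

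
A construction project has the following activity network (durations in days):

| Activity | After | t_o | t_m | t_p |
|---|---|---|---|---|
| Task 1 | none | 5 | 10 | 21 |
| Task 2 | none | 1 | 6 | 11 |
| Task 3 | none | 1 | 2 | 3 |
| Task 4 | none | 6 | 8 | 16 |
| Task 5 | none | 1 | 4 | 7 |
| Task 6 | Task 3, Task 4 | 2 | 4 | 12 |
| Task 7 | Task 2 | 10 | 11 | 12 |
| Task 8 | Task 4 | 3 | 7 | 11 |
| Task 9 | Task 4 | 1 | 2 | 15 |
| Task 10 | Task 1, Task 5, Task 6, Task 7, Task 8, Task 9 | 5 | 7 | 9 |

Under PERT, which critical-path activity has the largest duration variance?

Task 2

te_Task 1 = (5 + 4·10 + 21)/6 = 66/6 = 11; σ²_Task 1 = ((21−5)/6)² = 7.111
te_Task 2 = (1 + 4·6 + 11)/6 = 36/6 = 6; σ²_Task 2 = ((11−1)/6)² = 2.778
te_Task 3 = (1 + 4·2 + 3)/6 = 12/6 = 2; σ²_Task 3 = ((3−1)/6)² = 0.111
te_Task 4 = (6 + 4·8 + 16)/6 = 54/6 = 9; σ²_Task 4 = ((16−6)/6)² = 2.778
te_Task 5 = (1 + 4·4 + 7)/6 = 24/6 = 4; σ²_Task 5 = ((7−1)/6)² = 1.000
te_Task 6 = (2 + 4·4 + 12)/6 = 30/6 = 5; σ²_Task 6 = ((12−2)/6)² = 2.778
te_Task 7 = (10 + 4·11 + 12)/6 = 66/6 = 11; σ²_Task 7 = ((12−10)/6)² = 0.111
te_Task 8 = (3 + 4·7 + 11)/6 = 42/6 = 7; σ²_Task 8 = ((11−3)/6)² = 1.778
te_Task 9 = (1 + 4·2 + 15)/6 = 24/6 = 4; σ²_Task 9 = ((15−1)/6)² = 5.444
te_Task 10 = (5 + 4·7 + 9)/6 = 42/6 = 7; σ²_Task 10 = ((9−5)/6)² = 0.444

Forward pass:
ES_Task 1 = 0; EF_Task 1 = 11
ES_Task 2 = 0; EF_Task 2 = 6
ES_Task 3 = 0; EF_Task 3 = 2
ES_Task 4 = 0; EF_Task 4 = 9
ES_Task 5 = 0; EF_Task 5 = 4
ES_Task 6 = max(EF_Task 3=2, EF_Task 4=9) = 9; EF_Task 6 = 9+5 = 14
ES_Task 7 = 6; EF_Task 7 = 6+11 = 17
ES_Task 8 = 9; EF_Task 8 = 9+7 = 16
ES_Task 9 = 9; EF_Task 9 = 9+4 = 13
ES_Task 10 = max(EF_Task 1=11, EF_Task 5=4, EF_Task 6=14, EF_Task 7=17, EF_Task 8=16, EF_Task 9=13) = 17; EF_Task 10 = 17+7 = 24
Expected project duration μ = 24 days. Critical path: Task 2 → Task 7 → Task 10.

Variances on critical path: σ²_Task 2=2.778, σ²_Task 7=0.111, σ²_Task 10=0.444.
Largest is σ²_Task 2 = 2.778.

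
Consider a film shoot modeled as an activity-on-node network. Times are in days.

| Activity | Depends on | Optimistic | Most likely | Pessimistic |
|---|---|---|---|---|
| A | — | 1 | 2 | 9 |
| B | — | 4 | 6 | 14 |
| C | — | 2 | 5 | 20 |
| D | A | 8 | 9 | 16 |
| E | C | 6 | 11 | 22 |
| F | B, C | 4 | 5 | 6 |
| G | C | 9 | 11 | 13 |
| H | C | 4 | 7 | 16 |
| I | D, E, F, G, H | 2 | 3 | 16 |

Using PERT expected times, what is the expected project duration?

24 days

te_A = (1 + 4·2 + 9)/6 = 18/6 = 3
te_B = (4 + 4·6 + 14)/6 = 42/6 = 7
te_C = (2 + 4·5 + 20)/6 = 42/6 = 7
te_D = (8 + 4·9 + 16)/6 = 60/6 = 10
te_E = (6 + 4·11 + 22)/6 = 72/6 = 12
te_F = (4 + 4·5 + 6)/6 = 30/6 = 5
te_G = (9 + 4·11 + 13)/6 = 66/6 = 11
te_H = (4 + 4·7 + 16)/6 = 48/6 = 8
te_I = (2 + 4·3 + 16)/6 = 30/6 = 5

Forward pass:
ES_A = 0; EF_A = 3
ES_B = 0; EF_B = 7
ES_C = 0; EF_C = 7
ES_D = 3; EF_D = 3+10 = 13
ES_E = 7; EF_E = 7+12 = 19
ES_F = max(EF_B=7, EF_C=7) = 7; EF_F = 7+5 = 12
ES_G = 7; EF_G = 7+11 = 18
ES_H = 7; EF_H = 7+8 = 15
ES_I = max(EF_D=13, EF_E=19, EF_F=12, EF_G=18, EF_H=15) = 19; EF_I = 19+5 = 24
Expected project duration μ = 24 days. Critical path: C → E → I.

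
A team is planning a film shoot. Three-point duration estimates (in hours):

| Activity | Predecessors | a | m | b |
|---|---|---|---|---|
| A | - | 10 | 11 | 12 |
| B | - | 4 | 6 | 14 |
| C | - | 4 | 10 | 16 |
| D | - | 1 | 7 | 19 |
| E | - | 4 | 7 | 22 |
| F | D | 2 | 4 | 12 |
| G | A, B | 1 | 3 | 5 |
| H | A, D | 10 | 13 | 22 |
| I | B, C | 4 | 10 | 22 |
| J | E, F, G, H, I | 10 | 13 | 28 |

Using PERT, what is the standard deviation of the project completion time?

3.62 hours

te_A = (10 + 4·11 + 12)/6 = 66/6 = 11; σ²_A = ((12−10)/6)² = 0.111
te_B = (4 + 4·6 + 14)/6 = 42/6 = 7; σ²_B = ((14−4)/6)² = 2.778
te_C = (4 + 4·10 + 16)/6 = 60/6 = 10; σ²_C = ((16−4)/6)² = 4.000
te_D = (1 + 4·7 + 19)/6 = 48/6 = 8; σ²_D = ((19−1)/6)² = 9.000
te_E = (4 + 4·7 + 22)/6 = 54/6 = 9; σ²_E = ((22−4)/6)² = 9.000
te_F = (2 + 4·4 + 12)/6 = 30/6 = 5; σ²_F = ((12−2)/6)² = 2.778
te_G = (1 + 4·3 + 5)/6 = 18/6 = 3; σ²_G = ((5−1)/6)² = 0.444
te_H = (10 + 4·13 + 22)/6 = 84/6 = 14; σ²_H = ((22−10)/6)² = 4.000
te_I = (4 + 4·10 + 22)/6 = 66/6 = 11; σ²_I = ((22−4)/6)² = 9.000
te_J = (10 + 4·13 + 28)/6 = 90/6 = 15; σ²_J = ((28−10)/6)² = 9.000

Forward pass:
ES_A = 0; EF_A = 11
ES_B = 0; EF_B = 7
ES_C = 0; EF_C = 10
ES_D = 0; EF_D = 8
ES_E = 0; EF_E = 9
ES_F = 8; EF_F = 8+5 = 13
ES_G = max(EF_A=11, EF_B=7) = 11; EF_G = 11+3 = 14
ES_H = max(EF_A=11, EF_D=8) = 11; EF_H = 11+14 = 25
ES_I = max(EF_B=7, EF_C=10) = 10; EF_I = 10+11 = 21
ES_J = max(EF_E=9, EF_F=13, EF_G=14, EF_H=25, EF_I=21) = 25; EF_J = 25+15 = 40
Expected project duration μ = 40 hours. Critical path: A → H → J.

Variance along critical path = 0.111 + 4.000 + 9.000 = 13.111
σ = √13.111 = 3.621 hours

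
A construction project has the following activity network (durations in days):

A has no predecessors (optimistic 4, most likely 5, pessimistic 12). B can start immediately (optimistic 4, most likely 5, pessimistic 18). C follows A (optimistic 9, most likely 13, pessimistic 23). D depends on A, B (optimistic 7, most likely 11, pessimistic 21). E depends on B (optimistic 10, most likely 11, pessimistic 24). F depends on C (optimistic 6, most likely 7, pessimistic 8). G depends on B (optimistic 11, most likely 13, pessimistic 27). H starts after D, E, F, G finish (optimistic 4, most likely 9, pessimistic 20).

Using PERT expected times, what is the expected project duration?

te_A = (4 + 4·5 + 12)/6 = 36/6 = 6
te_B = (4 + 4·5 + 18)/6 = 42/6 = 7
te_C = (9 + 4·13 + 23)/6 = 84/6 = 14
te_D = (7 + 4·11 + 21)/6 = 72/6 = 12
te_E = (10 + 4·11 + 24)/6 = 78/6 = 13
te_F = (6 + 4·7 + 8)/6 = 42/6 = 7
te_G = (11 + 4·13 + 27)/6 = 90/6 = 15
te_H = (4 + 4·9 + 20)/6 = 60/6 = 10

Forward pass:
ES_A = 0; EF_A = 6
ES_B = 0; EF_B = 7
ES_C = 6; EF_C = 6+14 = 20
ES_D = max(EF_A=6, EF_B=7) = 7; EF_D = 7+12 = 19
ES_E = 7; EF_E = 7+13 = 20
ES_F = 20; EF_F = 20+7 = 27
ES_G = 7; EF_G = 7+15 = 22
ES_H = max(EF_D=19, EF_E=20, EF_F=27, EF_G=22) = 27; EF_H = 27+10 = 37
Expected project duration μ = 37 days. Critical path: A → C → F → H.

37 days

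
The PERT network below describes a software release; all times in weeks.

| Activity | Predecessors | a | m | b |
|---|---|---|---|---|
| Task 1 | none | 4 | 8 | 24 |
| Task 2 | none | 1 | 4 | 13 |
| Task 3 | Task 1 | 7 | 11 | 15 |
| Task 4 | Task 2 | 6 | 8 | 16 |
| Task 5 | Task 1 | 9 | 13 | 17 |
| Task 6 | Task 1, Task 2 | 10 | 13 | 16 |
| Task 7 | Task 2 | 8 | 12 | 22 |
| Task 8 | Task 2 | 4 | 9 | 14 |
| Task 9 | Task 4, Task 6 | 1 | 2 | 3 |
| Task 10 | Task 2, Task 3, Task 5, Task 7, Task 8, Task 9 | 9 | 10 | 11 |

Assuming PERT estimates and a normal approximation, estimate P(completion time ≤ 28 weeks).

te_Task 1 = (4 + 4·8 + 24)/6 = 60/6 = 10; σ²_Task 1 = ((24−4)/6)² = 11.111
te_Task 2 = (1 + 4·4 + 13)/6 = 30/6 = 5; σ²_Task 2 = ((13−1)/6)² = 4.000
te_Task 3 = (7 + 4·11 + 15)/6 = 66/6 = 11; σ²_Task 3 = ((15−7)/6)² = 1.778
te_Task 4 = (6 + 4·8 + 16)/6 = 54/6 = 9; σ²_Task 4 = ((16−6)/6)² = 2.778
te_Task 5 = (9 + 4·13 + 17)/6 = 78/6 = 13; σ²_Task 5 = ((17−9)/6)² = 1.778
te_Task 6 = (10 + 4·13 + 16)/6 = 78/6 = 13; σ²_Task 6 = ((16−10)/6)² = 1.000
te_Task 7 = (8 + 4·12 + 22)/6 = 78/6 = 13; σ²_Task 7 = ((22−8)/6)² = 5.444
te_Task 8 = (4 + 4·9 + 14)/6 = 54/6 = 9; σ²_Task 8 = ((14−4)/6)² = 2.778
te_Task 9 = (1 + 4·2 + 3)/6 = 12/6 = 2; σ²_Task 9 = ((3−1)/6)² = 0.111
te_Task 10 = (9 + 4·10 + 11)/6 = 60/6 = 10; σ²_Task 10 = ((11−9)/6)² = 0.111

Forward pass:
ES_Task 1 = 0; EF_Task 1 = 10
ES_Task 2 = 0; EF_Task 2 = 5
ES_Task 3 = 10; EF_Task 3 = 10+11 = 21
ES_Task 4 = 5; EF_Task 4 = 5+9 = 14
ES_Task 5 = 10; EF_Task 5 = 10+13 = 23
ES_Task 6 = max(EF_Task 1=10, EF_Task 2=5) = 10; EF_Task 6 = 10+13 = 23
ES_Task 7 = 5; EF_Task 7 = 5+13 = 18
ES_Task 8 = 5; EF_Task 8 = 5+9 = 14
ES_Task 9 = max(EF_Task 4=14, EF_Task 6=23) = 23; EF_Task 9 = 23+2 = 25
ES_Task 10 = max(EF_Task 2=5, EF_Task 3=21, EF_Task 5=23, EF_Task 7=18, EF_Task 8=14, EF_Task 9=25) = 25; EF_Task 10 = 25+10 = 35
Expected project duration μ = 35 weeks. Critical path: Task 1 → Task 6 → Task 9 → Task 10.

Variance along critical path = 11.111 + 1.000 + 0.111 + 0.111 = 12.333; σ = √12.333 = 3.512 weeks.
Z = (28 − 35) / 3.512 = -1.993
P(T ≤ 28) = Φ(-1.993) ≈ 0.023

0.023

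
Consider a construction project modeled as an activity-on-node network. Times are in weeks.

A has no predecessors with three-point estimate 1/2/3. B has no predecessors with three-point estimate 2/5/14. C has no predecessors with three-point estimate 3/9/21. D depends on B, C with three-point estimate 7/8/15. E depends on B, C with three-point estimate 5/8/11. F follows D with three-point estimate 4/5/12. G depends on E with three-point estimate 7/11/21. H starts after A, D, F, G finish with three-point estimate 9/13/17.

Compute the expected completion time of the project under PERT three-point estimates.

te_A = (1 + 4·2 + 3)/6 = 12/6 = 2
te_B = (2 + 4·5 + 14)/6 = 36/6 = 6
te_C = (3 + 4·9 + 21)/6 = 60/6 = 10
te_D = (7 + 4·8 + 15)/6 = 54/6 = 9
te_E = (5 + 4·8 + 11)/6 = 48/6 = 8
te_F = (4 + 4·5 + 12)/6 = 36/6 = 6
te_G = (7 + 4·11 + 21)/6 = 72/6 = 12
te_H = (9 + 4·13 + 17)/6 = 78/6 = 13

Forward pass:
ES_A = 0; EF_A = 2
ES_B = 0; EF_B = 6
ES_C = 0; EF_C = 10
ES_D = max(EF_B=6, EF_C=10) = 10; EF_D = 10+9 = 19
ES_E = max(EF_B=6, EF_C=10) = 10; EF_E = 10+8 = 18
ES_F = 19; EF_F = 19+6 = 25
ES_G = 18; EF_G = 18+12 = 30
ES_H = max(EF_A=2, EF_D=19, EF_F=25, EF_G=30) = 30; EF_H = 30+13 = 43
Expected project duration μ = 43 weeks. Critical path: C → E → G → H.

43 weeks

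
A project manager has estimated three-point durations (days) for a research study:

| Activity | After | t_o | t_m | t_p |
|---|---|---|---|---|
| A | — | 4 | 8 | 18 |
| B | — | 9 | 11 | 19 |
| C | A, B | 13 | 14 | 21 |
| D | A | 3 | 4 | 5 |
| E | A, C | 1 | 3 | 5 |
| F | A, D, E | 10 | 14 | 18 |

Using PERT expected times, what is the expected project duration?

44 days

te_A = (4 + 4·8 + 18)/6 = 54/6 = 9
te_B = (9 + 4·11 + 19)/6 = 72/6 = 12
te_C = (13 + 4·14 + 21)/6 = 90/6 = 15
te_D = (3 + 4·4 + 5)/6 = 24/6 = 4
te_E = (1 + 4·3 + 5)/6 = 18/6 = 3
te_F = (10 + 4·14 + 18)/6 = 84/6 = 14

Forward pass:
ES_A = 0; EF_A = 9
ES_B = 0; EF_B = 12
ES_C = max(EF_A=9, EF_B=12) = 12; EF_C = 12+15 = 27
ES_D = 9; EF_D = 9+4 = 13
ES_E = max(EF_A=9, EF_C=27) = 27; EF_E = 27+3 = 30
ES_F = max(EF_A=9, EF_D=13, EF_E=30) = 30; EF_F = 30+14 = 44
Expected project duration μ = 44 days. Critical path: B → C → E → F.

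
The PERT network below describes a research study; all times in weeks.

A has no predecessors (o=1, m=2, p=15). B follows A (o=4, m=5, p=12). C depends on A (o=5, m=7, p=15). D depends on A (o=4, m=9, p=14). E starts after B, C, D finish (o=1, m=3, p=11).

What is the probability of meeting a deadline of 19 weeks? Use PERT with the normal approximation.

0.727

te_A = (1 + 4·2 + 15)/6 = 24/6 = 4; σ²_A = ((15−1)/6)² = 5.444
te_B = (4 + 4·5 + 12)/6 = 36/6 = 6; σ²_B = ((12−4)/6)² = 1.778
te_C = (5 + 4·7 + 15)/6 = 48/6 = 8; σ²_C = ((15−5)/6)² = 2.778
te_D = (4 + 4·9 + 14)/6 = 54/6 = 9; σ²_D = ((14−4)/6)² = 2.778
te_E = (1 + 4·3 + 11)/6 = 24/6 = 4; σ²_E = ((11−1)/6)² = 2.778

Forward pass:
ES_A = 0; EF_A = 4
ES_B = 4; EF_B = 4+6 = 10
ES_C = 4; EF_C = 4+8 = 12
ES_D = 4; EF_D = 4+9 = 13
ES_E = max(EF_B=10, EF_C=12, EF_D=13) = 13; EF_E = 13+4 = 17
Expected project duration μ = 17 weeks. Critical path: A → D → E.

Variance along critical path = 5.444 + 2.778 + 2.778 = 11.000; σ = √11.000 = 3.317 weeks.
Z = (19 − 17) / 3.317 = 0.603
P(T ≤ 19) = Φ(0.603) ≈ 0.727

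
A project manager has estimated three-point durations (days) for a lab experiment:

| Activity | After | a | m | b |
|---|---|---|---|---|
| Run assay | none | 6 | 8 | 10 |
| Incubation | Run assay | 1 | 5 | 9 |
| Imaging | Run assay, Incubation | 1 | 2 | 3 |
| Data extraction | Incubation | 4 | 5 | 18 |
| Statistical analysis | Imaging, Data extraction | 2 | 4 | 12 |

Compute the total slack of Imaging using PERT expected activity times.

te_Run assay = (6 + 4·8 + 10)/6 = 48/6 = 8
te_Incubation = (1 + 4·5 + 9)/6 = 30/6 = 5
te_Imaging = (1 + 4·2 + 3)/6 = 12/6 = 2
te_Data extraction = (4 + 4·5 + 18)/6 = 42/6 = 7
te_Statistical analysis = (2 + 4·4 + 12)/6 = 30/6 = 5

Forward pass:
ES_Run assay = 0; EF_Run assay = 8
ES_Incubation = 8; EF_Incubation = 8+5 = 13
ES_Imaging = max(EF_Run assay=8, EF_Incubation=13) = 13; EF_Imaging = 13+2 = 15
ES_Data extraction = 13; EF_Data extraction = 13+7 = 20
ES_Statistical analysis = max(EF_Imaging=15, EF_Data extraction=20) = 20; EF_Statistical analysis = 20+5 = 25
Expected project duration μ = 25 days. Critical path: Run assay → Incubation → Data extraction → Statistical analysis.

Backward pass:
LF_Statistical analysis = 25; LS_Statistical analysis = 25−5 = 20
LF_Data extraction = LS_Statistical analysis = 20; LS_Data extraction = 20−7 = 13
LF_Imaging = LS_Statistical analysis = 20; LS_Imaging = 20−2 = 18
LF_Incubation = min(LS_Imaging=18, LS_Data extraction=13) = 13; LS_Incubation = 13−5 = 8
LF_Run assay = min(LS_Incubation=8, LS_Imaging=18) = 8; LS_Run assay = 8−8 = 0
Slack_Imaging = LS_Imaging − ES_Imaging = 18 − 13 = 5

5 days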